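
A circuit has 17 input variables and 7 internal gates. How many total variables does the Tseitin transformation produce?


The Tseitin transformation introduces one auxiliary variable per gate.
Total variables = inputs + gates = 17 + 7 = 24.

24


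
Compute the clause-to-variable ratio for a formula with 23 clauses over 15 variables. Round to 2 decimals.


Clause-to-variable ratio = clauses / variables.
23 / 15 = 1.53.

1.53


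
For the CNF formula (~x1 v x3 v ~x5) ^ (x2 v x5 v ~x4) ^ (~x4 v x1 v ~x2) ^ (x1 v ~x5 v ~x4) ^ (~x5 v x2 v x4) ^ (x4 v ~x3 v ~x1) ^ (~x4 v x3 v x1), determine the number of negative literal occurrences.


Scan each clause for negated literals.
Clause 1: 2 negative; Clause 2: 1 negative; Clause 3: 2 negative; Clause 4: 2 negative; Clause 5: 1 negative; Clause 6: 2 negative; Clause 7: 1 negative.
Total negative literal occurrences = 11.

11


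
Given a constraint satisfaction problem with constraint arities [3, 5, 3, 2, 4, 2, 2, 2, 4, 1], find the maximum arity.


The arities are: 3, 5, 3, 2, 4, 2, 2, 2, 4, 1.
Scan for the maximum value.
Maximum arity = 5.

5


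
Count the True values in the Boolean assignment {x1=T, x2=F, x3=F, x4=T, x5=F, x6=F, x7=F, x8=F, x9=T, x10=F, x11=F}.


The weight is the number of variables assigned True.
True variables: x1, x4, x9.
Weight = 3.

3


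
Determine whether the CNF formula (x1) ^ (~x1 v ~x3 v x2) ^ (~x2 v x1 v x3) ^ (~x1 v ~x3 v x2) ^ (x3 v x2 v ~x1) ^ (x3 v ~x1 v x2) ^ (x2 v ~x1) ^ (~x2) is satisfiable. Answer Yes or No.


Check all 8 possible truth assignments.
Number of satisfying assignments found: 0.
The formula is unsatisfiable.

No


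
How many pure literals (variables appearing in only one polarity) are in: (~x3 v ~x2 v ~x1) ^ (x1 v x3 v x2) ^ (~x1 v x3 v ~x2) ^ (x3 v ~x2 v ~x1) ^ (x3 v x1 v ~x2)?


A pure literal appears in only one polarity across all clauses.
No pure literals found.
Count = 0.

0


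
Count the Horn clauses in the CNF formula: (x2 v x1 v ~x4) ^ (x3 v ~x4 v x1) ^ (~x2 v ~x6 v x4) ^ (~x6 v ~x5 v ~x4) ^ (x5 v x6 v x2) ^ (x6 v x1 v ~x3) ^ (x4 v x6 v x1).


A Horn clause has at most one positive literal.
Clause 1: 2 positive lit(s) -> not Horn
Clause 2: 2 positive lit(s) -> not Horn
Clause 3: 1 positive lit(s) -> Horn
Clause 4: 0 positive lit(s) -> Horn
Clause 5: 3 positive lit(s) -> not Horn
Clause 6: 2 positive lit(s) -> not Horn
Clause 7: 3 positive lit(s) -> not Horn
Total Horn clauses = 2.

2


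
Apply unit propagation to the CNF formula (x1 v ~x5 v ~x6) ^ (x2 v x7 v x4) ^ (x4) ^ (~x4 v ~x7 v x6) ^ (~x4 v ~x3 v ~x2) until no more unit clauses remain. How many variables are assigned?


Unit propagation repeatedly assigns the literal in any unit clause, then simplifies.
Assignments in order: x4 = T.
No further unit clauses remain.
Total variables assigned = 1.

1


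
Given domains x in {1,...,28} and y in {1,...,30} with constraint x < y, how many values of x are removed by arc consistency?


For the constraint x < y, x needs a supporting value in y's domain.
x can be at most 29 (one less than y's maximum).
Valid x values from domain: 28 out of 28.
Pruned = 28 - 28 = 0.

0


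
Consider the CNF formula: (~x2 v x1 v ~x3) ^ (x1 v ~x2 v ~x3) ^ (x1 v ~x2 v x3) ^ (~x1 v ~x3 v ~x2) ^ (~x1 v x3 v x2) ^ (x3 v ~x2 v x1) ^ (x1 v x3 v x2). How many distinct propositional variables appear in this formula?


Identify each distinct variable in the formula.
Variables found: x1, x2, x3.
Total distinct variables = 3.

3


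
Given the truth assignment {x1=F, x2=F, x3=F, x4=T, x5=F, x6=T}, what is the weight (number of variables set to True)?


The weight is the number of variables assigned True.
True variables: x4, x6.
Weight = 2.

2


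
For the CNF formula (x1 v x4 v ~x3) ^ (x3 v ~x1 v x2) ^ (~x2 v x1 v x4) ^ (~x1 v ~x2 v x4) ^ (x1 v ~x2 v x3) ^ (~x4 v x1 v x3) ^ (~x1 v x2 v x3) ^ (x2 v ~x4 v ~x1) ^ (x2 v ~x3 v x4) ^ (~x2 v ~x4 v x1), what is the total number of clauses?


Each group enclosed in parentheses joined by ^ is one clause.
Counting the conjuncts: 10 clauses.

10


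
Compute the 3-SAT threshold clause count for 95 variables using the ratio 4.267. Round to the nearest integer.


The 3-SAT phase transition occurs at approximately 4.267 clauses per variable.
m = 4.267 * 95 = 405.365.
Rounded to nearest integer: 405.

405


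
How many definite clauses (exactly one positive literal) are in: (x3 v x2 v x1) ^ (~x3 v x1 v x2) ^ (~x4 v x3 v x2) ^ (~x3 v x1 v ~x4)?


A definite clause has exactly one positive literal.
Clause 1: 3 positive -> not definite
Clause 2: 2 positive -> not definite
Clause 3: 2 positive -> not definite
Clause 4: 1 positive -> definite
Definite clause count = 1.

1


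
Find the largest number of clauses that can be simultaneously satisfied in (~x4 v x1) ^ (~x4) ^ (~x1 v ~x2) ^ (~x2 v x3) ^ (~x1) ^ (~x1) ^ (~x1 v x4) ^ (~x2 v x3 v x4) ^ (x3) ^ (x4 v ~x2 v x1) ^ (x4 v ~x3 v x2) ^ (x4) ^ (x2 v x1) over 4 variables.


Enumerate all 16 truth assignments.
For each, count how many of the 13 clauses are satisfied.
The formula is not fully satisfiable, so the maximum is below 13.
Maximum simultaneously satisfiable clauses = 11.

11


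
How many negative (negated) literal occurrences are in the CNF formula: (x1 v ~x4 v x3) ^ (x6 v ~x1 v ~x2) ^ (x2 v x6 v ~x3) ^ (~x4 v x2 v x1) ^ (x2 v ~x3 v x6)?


Scan each clause for negated literals.
Clause 1: 1 negative; Clause 2: 2 negative; Clause 3: 1 negative; Clause 4: 1 negative; Clause 5: 1 negative.
Total negative literal occurrences = 6.

6


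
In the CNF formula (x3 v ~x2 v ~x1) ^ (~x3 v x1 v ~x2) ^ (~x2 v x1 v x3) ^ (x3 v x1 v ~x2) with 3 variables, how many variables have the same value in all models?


Find all satisfying assignments: 5 model(s).
Check which variables have the same value in every model.
No variable is fixed across all models.
Backbone size = 0.

0


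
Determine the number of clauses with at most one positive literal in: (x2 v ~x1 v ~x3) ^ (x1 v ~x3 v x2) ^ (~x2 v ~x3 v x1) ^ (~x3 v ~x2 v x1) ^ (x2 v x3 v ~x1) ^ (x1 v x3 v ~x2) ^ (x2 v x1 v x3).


A Horn clause has at most one positive literal.
Clause 1: 1 positive lit(s) -> Horn
Clause 2: 2 positive lit(s) -> not Horn
Clause 3: 1 positive lit(s) -> Horn
Clause 4: 1 positive lit(s) -> Horn
Clause 5: 2 positive lit(s) -> not Horn
Clause 6: 2 positive lit(s) -> not Horn
Clause 7: 3 positive lit(s) -> not Horn
Total Horn clauses = 3.

3


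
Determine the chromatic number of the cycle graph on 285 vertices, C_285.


An odd cycle cannot be 2-colored: alternating two colors around the cycle returns to the start with a conflict.
Since 285 is odd, three colors are required (and three suffice).
Chromatic number = 3.

3


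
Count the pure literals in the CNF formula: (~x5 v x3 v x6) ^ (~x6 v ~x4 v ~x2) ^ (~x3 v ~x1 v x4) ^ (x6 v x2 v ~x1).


A pure literal appears in only one polarity across all clauses.
Pure literals: x1 (negative only), x5 (negative only).
Count = 2.

2


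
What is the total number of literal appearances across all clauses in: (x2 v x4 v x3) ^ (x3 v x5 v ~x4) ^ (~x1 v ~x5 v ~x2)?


Clause lengths: 3, 3, 3.
Sum = 3 + 3 + 3 = 9.

9


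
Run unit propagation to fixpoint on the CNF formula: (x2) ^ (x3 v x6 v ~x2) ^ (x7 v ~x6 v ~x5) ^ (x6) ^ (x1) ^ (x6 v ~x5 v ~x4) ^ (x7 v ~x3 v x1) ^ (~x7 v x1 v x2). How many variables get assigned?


Unit propagation repeatedly assigns the literal in any unit clause, then simplifies.
Assignments in order: x2 = T, x6 = T, x1 = T.
No further unit clauses remain.
Total variables assigned = 3.

3


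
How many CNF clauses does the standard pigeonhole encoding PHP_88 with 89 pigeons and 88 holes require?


The PHP encoding has two parts:
1) At-least-one-hole clauses: 89 (one per pigeon, each with 88 literals).
2) At-most-one-pigeon-per-hole clauses: 88 holes * C(89,2) = 88 * 3916 = 344608.
Total clauses = 89 + 344608 = 344697.

344697


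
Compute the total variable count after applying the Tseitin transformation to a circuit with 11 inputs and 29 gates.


The Tseitin transformation introduces one auxiliary variable per gate.
Total variables = inputs + gates = 11 + 29 = 40.

40


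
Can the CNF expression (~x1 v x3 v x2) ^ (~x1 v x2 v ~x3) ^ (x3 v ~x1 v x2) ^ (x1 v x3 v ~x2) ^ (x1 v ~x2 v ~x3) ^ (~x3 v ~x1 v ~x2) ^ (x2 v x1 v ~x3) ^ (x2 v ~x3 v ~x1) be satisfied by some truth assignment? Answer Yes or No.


Check all 8 possible truth assignments.
Number of satisfying assignments found: 2.
The formula is satisfiable.

Yes


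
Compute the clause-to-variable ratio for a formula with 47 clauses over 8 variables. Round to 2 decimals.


Clause-to-variable ratio = clauses / variables.
47 / 8 = 5.88.

5.88


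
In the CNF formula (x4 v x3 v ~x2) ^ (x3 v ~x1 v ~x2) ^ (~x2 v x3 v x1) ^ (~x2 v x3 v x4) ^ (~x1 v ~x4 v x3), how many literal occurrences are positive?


Scan each clause for unnegated literals.
Clause 1: 2 positive; Clause 2: 1 positive; Clause 3: 2 positive; Clause 4: 2 positive; Clause 5: 1 positive.
Total positive literal occurrences = 8.

8


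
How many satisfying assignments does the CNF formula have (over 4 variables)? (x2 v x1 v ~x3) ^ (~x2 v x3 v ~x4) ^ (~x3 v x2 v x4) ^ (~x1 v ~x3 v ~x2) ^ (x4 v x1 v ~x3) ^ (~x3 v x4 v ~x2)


Enumerate all 16 truth assignments over 4 variables.
Test each against every clause.
Satisfying assignments found: 8.

8


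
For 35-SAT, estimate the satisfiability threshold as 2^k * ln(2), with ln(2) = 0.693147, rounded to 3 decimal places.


Using the asymptotic formula: threshold ~ 2^k * ln(2).
2^35 = 34359738368.
34359738368 * 0.693147 = 23816349570.564.

23816349570.564


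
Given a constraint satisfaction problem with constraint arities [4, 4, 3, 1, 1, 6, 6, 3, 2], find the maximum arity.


The arities are: 4, 4, 3, 1, 1, 6, 6, 3, 2.
Scan for the maximum value.
Maximum arity = 6.

6


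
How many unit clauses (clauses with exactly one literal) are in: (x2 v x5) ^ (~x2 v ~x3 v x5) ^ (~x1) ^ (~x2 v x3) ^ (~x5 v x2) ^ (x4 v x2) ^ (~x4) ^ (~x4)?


A unit clause contains exactly one literal.
Unit clauses found: (~x1), (~x4), (~x4).
Count = 3.

3


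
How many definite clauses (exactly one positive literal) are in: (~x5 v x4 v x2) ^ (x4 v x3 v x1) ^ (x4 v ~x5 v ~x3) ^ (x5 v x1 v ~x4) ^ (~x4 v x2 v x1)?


A definite clause has exactly one positive literal.
Clause 1: 2 positive -> not definite
Clause 2: 3 positive -> not definite
Clause 3: 1 positive -> definite
Clause 4: 2 positive -> not definite
Clause 5: 2 positive -> not definite
Definite clause count = 1.

1


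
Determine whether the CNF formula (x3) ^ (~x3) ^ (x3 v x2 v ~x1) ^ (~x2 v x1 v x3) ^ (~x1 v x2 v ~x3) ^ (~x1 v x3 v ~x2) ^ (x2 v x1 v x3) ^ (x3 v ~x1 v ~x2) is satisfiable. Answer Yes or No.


Check all 8 possible truth assignments.
Number of satisfying assignments found: 0.
The formula is unsatisfiable.

No


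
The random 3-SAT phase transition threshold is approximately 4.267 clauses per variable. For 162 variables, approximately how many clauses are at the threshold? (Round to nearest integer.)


The 3-SAT phase transition occurs at approximately 4.267 clauses per variable.
m = 4.267 * 162 = 691.254.
Rounded to nearest integer: 691.

691


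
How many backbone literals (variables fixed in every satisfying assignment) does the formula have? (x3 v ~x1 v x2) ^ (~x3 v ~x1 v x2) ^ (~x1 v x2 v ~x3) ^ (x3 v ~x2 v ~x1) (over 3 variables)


Find all satisfying assignments: 5 model(s).
Check which variables have the same value in every model.
No variable is fixed across all models.
Backbone size = 0.

0


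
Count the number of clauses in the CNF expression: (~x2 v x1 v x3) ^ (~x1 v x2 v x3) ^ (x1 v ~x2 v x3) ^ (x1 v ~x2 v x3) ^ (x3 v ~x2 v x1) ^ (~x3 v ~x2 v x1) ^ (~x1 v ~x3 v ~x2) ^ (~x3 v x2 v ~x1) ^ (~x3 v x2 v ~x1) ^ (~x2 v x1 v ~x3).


Each group enclosed in parentheses joined by ^ is one clause.
Counting the conjuncts: 10 clauses.

10


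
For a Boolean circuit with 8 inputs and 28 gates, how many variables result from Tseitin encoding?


The Tseitin transformation introduces one auxiliary variable per gate.
Total variables = inputs + gates = 8 + 28 = 36.

36


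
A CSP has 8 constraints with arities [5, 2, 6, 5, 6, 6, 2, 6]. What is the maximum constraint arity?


The arities are: 5, 2, 6, 5, 6, 6, 2, 6.
Scan for the maximum value.
Maximum arity = 6.

6


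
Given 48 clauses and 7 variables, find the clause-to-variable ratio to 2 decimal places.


Clause-to-variable ratio = clauses / variables.
48 / 7 = 6.86.

6.86


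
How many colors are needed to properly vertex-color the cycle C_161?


An odd cycle cannot be 2-colored: alternating two colors around the cycle returns to the start with a conflict.
Since 161 is odd, three colors are required (and three suffice).
Chromatic number = 3.

3


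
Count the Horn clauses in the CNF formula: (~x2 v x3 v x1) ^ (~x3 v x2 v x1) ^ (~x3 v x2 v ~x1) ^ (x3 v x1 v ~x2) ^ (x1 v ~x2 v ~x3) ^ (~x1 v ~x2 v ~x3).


A Horn clause has at most one positive literal.
Clause 1: 2 positive lit(s) -> not Horn
Clause 2: 2 positive lit(s) -> not Horn
Clause 3: 1 positive lit(s) -> Horn
Clause 4: 2 positive lit(s) -> not Horn
Clause 5: 1 positive lit(s) -> Horn
Clause 6: 0 positive lit(s) -> Horn
Total Horn clauses = 3.

3


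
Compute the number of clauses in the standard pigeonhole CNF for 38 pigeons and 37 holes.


The PHP encoding has two parts:
1) At-least-one-hole clauses: 38 (one per pigeon, each with 37 literals).
2) At-most-one-pigeon-per-hole clauses: 37 holes * C(38,2) = 37 * 703 = 26011.
Total clauses = 38 + 26011 = 26049.

26049


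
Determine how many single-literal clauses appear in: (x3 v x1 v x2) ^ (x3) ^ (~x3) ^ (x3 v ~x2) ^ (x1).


A unit clause contains exactly one literal.
Unit clauses found: (x3), (~x3), (x1).
Count = 3.

3


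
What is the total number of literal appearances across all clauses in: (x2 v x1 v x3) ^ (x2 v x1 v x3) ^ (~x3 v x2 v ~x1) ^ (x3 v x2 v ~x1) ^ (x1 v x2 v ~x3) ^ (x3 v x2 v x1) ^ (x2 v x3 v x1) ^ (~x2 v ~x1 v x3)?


Clause lengths: 3, 3, 3, 3, 3, 3, 3, 3.
Sum = 3 + 3 + 3 + 3 + 3 + 3 + 3 + 3 = 24.

24


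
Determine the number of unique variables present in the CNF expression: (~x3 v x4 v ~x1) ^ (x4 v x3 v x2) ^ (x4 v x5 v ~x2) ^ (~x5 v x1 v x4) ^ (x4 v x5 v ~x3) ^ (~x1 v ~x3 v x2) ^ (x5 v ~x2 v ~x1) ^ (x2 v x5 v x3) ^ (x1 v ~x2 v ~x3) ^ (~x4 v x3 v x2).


Identify each distinct variable in the formula.
Variables found: x1, x2, x3, x4, x5.
Total distinct variables = 5.

5


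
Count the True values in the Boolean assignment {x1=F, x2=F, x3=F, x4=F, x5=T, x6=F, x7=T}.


The weight is the number of variables assigned True.
True variables: x5, x7.
Weight = 2.

2


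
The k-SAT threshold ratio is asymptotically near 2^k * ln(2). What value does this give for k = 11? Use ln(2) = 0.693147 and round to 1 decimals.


Using the asymptotic formula: threshold ~ 2^k * ln(2).
2^11 = 2048.
2048 * 0.693147 = 1419.6.

1419.6


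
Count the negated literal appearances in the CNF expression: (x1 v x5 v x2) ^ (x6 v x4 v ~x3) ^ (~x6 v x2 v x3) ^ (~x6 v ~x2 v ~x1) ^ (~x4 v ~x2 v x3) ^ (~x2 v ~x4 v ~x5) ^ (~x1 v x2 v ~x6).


Scan each clause for negated literals.
Clause 1: 0 negative; Clause 2: 1 negative; Clause 3: 1 negative; Clause 4: 3 negative; Clause 5: 2 negative; Clause 6: 3 negative; Clause 7: 2 negative.
Total negative literal occurrences = 12.

12


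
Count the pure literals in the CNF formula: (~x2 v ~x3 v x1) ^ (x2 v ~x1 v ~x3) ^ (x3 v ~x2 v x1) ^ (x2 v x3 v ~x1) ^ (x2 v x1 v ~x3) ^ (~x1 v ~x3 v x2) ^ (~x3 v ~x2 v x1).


A pure literal appears in only one polarity across all clauses.
No pure literals found.
Count = 0.

0


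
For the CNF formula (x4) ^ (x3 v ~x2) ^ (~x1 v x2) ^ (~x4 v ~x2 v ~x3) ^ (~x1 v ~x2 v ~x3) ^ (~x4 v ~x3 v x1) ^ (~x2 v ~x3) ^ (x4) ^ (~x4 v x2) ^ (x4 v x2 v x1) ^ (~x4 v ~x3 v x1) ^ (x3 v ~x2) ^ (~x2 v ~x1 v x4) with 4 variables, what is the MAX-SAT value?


Enumerate all 16 truth assignments.
For each, count how many of the 13 clauses are satisfied.
The formula is not fully satisfiable, so the maximum is below 13.
Maximum simultaneously satisfiable clauses = 12.

12


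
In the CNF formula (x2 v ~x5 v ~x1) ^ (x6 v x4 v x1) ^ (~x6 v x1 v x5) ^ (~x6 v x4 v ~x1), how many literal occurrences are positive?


Scan each clause for unnegated literals.
Clause 1: 1 positive; Clause 2: 3 positive; Clause 3: 2 positive; Clause 4: 1 positive.
Total positive literal occurrences = 7.

7


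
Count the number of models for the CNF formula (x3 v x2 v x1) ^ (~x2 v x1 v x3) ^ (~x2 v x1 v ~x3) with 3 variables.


Enumerate all 8 truth assignments over 3 variables.
Test each against every clause.
Satisfying assignments found: 5.

5


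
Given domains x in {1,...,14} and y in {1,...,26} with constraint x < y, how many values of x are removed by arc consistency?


For the constraint x < y, x needs a supporting value in y's domain.
x can be at most 25 (one less than y's maximum).
Valid x values from domain: 14 out of 14.
Pruned = 14 - 14 = 0.

0


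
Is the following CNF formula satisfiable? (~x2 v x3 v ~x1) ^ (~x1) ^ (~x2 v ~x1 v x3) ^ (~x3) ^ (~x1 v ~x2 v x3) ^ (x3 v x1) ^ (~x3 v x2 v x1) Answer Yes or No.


Check all 8 possible truth assignments.
Number of satisfying assignments found: 0.
The formula is unsatisfiable.

No


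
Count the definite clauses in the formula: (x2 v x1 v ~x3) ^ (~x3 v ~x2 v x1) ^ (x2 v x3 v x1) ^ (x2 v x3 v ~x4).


A definite clause has exactly one positive literal.
Clause 1: 2 positive -> not definite
Clause 2: 1 positive -> definite
Clause 3: 3 positive -> not definite
Clause 4: 2 positive -> not definite
Definite clause count = 1.

1


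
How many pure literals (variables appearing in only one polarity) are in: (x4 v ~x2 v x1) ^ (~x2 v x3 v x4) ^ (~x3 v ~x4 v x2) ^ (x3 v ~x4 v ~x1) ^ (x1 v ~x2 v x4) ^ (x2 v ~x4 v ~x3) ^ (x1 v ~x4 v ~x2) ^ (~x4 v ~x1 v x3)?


A pure literal appears in only one polarity across all clauses.
No pure literals found.
Count = 0.

0


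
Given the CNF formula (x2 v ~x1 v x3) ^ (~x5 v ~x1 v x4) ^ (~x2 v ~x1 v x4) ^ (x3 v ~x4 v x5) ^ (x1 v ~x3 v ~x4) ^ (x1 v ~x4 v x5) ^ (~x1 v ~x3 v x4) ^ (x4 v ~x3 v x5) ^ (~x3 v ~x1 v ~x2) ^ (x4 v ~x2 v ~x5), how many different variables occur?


Identify each distinct variable in the formula.
Variables found: x1, x2, x3, x4, x5.
Total distinct variables = 5.

5


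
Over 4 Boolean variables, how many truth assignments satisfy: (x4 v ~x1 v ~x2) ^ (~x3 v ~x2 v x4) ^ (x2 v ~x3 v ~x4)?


Enumerate all 16 truth assignments over 4 variables.
Test each against every clause.
Satisfying assignments found: 11.

11


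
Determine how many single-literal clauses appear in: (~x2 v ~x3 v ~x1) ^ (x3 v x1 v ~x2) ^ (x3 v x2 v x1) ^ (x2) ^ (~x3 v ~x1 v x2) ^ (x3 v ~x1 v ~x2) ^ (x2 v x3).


A unit clause contains exactly one literal.
Unit clauses found: (x2).
Count = 1.

1


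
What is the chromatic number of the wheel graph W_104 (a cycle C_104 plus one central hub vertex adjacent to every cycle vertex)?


W_104 consists of the cycle C_104 together with a hub vertex adjacent to every cycle vertex.
The cycle C_104 needs 2 colors (even cycle -> 2).
The hub is adjacent to every cycle vertex, so it must receive a new color distinct from all of them.
Chromatic number = 2 + 1 = 3.

3


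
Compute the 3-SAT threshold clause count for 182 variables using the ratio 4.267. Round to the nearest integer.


The 3-SAT phase transition occurs at approximately 4.267 clauses per variable.
m = 4.267 * 182 = 776.594.
Rounded to nearest integer: 777.

777


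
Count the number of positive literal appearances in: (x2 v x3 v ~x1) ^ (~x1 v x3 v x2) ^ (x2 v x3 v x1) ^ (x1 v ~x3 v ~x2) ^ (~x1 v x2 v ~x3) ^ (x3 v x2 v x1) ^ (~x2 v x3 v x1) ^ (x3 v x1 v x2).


Scan each clause for unnegated literals.
Clause 1: 2 positive; Clause 2: 2 positive; Clause 3: 3 positive; Clause 4: 1 positive; Clause 5: 1 positive; Clause 6: 3 positive; Clause 7: 2 positive; Clause 8: 3 positive.
Total positive literal occurrences = 17.

17


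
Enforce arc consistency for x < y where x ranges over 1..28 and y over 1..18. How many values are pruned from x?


For the constraint x < y, x needs a supporting value in y's domain.
x can be at most 17 (one less than y's maximum).
Valid x values from domain: 17 out of 28.
Pruned = 28 - 17 = 11.

11


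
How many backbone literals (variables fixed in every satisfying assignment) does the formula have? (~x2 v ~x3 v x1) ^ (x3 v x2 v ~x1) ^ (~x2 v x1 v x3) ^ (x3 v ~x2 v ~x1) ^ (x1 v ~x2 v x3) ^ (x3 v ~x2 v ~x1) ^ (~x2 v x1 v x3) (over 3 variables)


Find all satisfying assignments: 4 model(s).
Check which variables have the same value in every model.
No variable is fixed across all models.
Backbone size = 0.

0


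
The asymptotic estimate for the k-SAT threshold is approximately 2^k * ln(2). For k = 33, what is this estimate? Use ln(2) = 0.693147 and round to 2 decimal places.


Using the asymptotic formula: threshold ~ 2^k * ln(2).
2^33 = 8589934592.
8589934592 * 0.693147 = 5954087392.64.

5954087392.64


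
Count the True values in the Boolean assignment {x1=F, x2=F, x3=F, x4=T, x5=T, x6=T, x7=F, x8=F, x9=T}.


The weight is the number of variables assigned True.
True variables: x4, x5, x6, x9.
Weight = 4.

4


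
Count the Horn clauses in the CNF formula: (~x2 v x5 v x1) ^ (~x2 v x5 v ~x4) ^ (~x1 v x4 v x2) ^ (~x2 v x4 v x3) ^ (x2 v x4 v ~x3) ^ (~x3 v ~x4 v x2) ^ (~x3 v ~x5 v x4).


A Horn clause has at most one positive literal.
Clause 1: 2 positive lit(s) -> not Horn
Clause 2: 1 positive lit(s) -> Horn
Clause 3: 2 positive lit(s) -> not Horn
Clause 4: 2 positive lit(s) -> not Horn
Clause 5: 2 positive lit(s) -> not Horn
Clause 6: 1 positive lit(s) -> Horn
Clause 7: 1 positive lit(s) -> Horn
Total Horn clauses = 3.

3


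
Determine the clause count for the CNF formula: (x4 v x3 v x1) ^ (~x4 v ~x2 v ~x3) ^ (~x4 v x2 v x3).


Each group enclosed in parentheses joined by ^ is one clause.
Counting the conjuncts: 3 clauses.

3


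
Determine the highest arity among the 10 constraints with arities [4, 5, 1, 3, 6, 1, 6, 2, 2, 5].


The arities are: 4, 5, 1, 3, 6, 1, 6, 2, 2, 5.
Scan for the maximum value.
Maximum arity = 6.

6


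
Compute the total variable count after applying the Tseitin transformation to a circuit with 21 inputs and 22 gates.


The Tseitin transformation introduces one auxiliary variable per gate.
Total variables = inputs + gates = 21 + 22 = 43.

43


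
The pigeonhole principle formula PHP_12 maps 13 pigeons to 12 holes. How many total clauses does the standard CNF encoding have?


The PHP encoding has two parts:
1) At-least-one-hole clauses: 13 (one per pigeon, each with 12 literals).
2) At-most-one-pigeon-per-hole clauses: 12 holes * C(13,2) = 12 * 78 = 936.
Total clauses = 13 + 936 = 949.

949


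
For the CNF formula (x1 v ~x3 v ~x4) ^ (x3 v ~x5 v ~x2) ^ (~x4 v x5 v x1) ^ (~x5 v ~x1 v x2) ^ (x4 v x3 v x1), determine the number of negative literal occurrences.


Scan each clause for negated literals.
Clause 1: 2 negative; Clause 2: 2 negative; Clause 3: 1 negative; Clause 4: 2 negative; Clause 5: 0 negative.
Total negative literal occurrences = 7.

7


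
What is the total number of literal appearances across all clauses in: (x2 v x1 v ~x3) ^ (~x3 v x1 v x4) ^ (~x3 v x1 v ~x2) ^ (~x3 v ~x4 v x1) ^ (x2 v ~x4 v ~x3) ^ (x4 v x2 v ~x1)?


Clause lengths: 3, 3, 3, 3, 3, 3.
Sum = 3 + 3 + 3 + 3 + 3 + 3 = 18.

18


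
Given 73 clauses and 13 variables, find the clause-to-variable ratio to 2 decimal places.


Clause-to-variable ratio = clauses / variables.
73 / 13 = 5.62.

5.62


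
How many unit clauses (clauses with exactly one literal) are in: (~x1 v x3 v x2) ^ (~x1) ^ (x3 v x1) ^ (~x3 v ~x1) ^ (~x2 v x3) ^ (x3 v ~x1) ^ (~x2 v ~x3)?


A unit clause contains exactly one literal.
Unit clauses found: (~x1).
Count = 1.

1


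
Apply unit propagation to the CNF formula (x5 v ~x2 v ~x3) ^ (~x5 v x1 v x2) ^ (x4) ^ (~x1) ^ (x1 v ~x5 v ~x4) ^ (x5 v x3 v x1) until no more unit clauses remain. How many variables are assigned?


Unit propagation repeatedly assigns the literal in any unit clause, then simplifies.
Assignments in order: x4 = T, x1 = F, x5 = F, x3 = T, x2 = F.
No further unit clauses remain.
Total variables assigned = 5.

5


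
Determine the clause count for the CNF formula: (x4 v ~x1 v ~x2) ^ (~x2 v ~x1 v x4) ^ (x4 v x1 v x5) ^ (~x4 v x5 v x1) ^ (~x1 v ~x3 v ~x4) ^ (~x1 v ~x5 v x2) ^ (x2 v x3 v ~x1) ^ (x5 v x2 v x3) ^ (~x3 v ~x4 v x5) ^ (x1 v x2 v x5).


Each group enclosed in parentheses joined by ^ is one clause.
Counting the conjuncts: 10 clauses.

10


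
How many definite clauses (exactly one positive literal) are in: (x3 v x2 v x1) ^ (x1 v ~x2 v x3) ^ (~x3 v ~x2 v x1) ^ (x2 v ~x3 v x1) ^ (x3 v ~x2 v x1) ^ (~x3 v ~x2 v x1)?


A definite clause has exactly one positive literal.
Clause 1: 3 positive -> not definite
Clause 2: 2 positive -> not definite
Clause 3: 1 positive -> definite
Clause 4: 2 positive -> not definite
Clause 5: 2 positive -> not definite
Clause 6: 1 positive -> definite
Definite clause count = 2.

2


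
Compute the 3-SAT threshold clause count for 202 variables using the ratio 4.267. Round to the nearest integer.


The 3-SAT phase transition occurs at approximately 4.267 clauses per variable.
m = 4.267 * 202 = 861.934.
Rounded to nearest integer: 862.

862


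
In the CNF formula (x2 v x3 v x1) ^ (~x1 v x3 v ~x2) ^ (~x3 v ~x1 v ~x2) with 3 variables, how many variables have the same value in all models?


Find all satisfying assignments: 5 model(s).
Check which variables have the same value in every model.
No variable is fixed across all models.
Backbone size = 0.

0


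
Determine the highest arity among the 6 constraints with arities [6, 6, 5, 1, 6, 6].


The arities are: 6, 6, 5, 1, 6, 6.
Scan for the maximum value.
Maximum arity = 6.

6


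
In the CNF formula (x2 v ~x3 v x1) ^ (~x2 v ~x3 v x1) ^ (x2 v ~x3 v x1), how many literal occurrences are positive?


Scan each clause for unnegated literals.
Clause 1: 2 positive; Clause 2: 1 positive; Clause 3: 2 positive.
Total positive literal occurrences = 5.

5


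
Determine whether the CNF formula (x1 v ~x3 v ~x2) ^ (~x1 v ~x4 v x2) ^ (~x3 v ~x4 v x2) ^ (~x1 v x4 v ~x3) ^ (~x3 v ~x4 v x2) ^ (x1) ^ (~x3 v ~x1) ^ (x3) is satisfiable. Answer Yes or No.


Check all 16 possible truth assignments.
Number of satisfying assignments found: 0.
The formula is unsatisfiable.

No


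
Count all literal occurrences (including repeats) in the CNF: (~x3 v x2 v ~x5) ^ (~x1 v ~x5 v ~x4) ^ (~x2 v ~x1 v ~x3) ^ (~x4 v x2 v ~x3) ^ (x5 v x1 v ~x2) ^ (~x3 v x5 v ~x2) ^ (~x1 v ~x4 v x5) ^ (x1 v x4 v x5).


Clause lengths: 3, 3, 3, 3, 3, 3, 3, 3.
Sum = 3 + 3 + 3 + 3 + 3 + 3 + 3 + 3 = 24.

24


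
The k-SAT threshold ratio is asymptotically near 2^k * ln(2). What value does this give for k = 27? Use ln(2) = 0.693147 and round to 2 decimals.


Using the asymptotic formula: threshold ~ 2^k * ln(2).
2^27 = 134217728.
134217728 * 0.693147 = 93032615.51.

93032615.51


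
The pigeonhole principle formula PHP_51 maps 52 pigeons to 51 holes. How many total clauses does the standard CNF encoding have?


The PHP encoding has two parts:
1) At-least-one-hole clauses: 52 (one per pigeon, each with 51 literals).
2) At-most-one-pigeon-per-hole clauses: 51 holes * C(52,2) = 51 * 1326 = 67626.
Total clauses = 52 + 67626 = 67678.

67678


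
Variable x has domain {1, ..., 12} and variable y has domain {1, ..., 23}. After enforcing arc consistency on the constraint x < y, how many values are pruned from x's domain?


For the constraint x < y, x needs a supporting value in y's domain.
x can be at most 22 (one less than y's maximum).
Valid x values from domain: 12 out of 12.
Pruned = 12 - 12 = 0.

0


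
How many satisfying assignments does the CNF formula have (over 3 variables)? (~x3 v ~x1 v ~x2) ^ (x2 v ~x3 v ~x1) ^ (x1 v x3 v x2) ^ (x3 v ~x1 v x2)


Enumerate all 8 truth assignments over 3 variables.
Test each against every clause.
Satisfying assignments found: 4.

4


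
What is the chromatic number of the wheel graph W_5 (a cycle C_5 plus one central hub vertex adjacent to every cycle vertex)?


W_5 consists of the cycle C_5 together with a hub vertex adjacent to every cycle vertex.
The cycle C_5 needs 3 colors (odd cycle -> 3).
The hub is adjacent to every cycle vertex, so it must receive a new color distinct from all of them.
Chromatic number = 3 + 1 = 4.

4


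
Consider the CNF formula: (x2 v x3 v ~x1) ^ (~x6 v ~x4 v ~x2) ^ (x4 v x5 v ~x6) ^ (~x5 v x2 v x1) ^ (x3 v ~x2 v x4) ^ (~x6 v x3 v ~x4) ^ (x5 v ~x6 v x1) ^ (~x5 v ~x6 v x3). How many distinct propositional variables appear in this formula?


Identify each distinct variable in the formula.
Variables found: x1, x2, x3, x4, x5, x6.
Total distinct variables = 6.

6


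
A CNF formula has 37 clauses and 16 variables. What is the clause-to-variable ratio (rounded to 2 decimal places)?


Clause-to-variable ratio = clauses / variables.
37 / 16 = 2.31.

2.31


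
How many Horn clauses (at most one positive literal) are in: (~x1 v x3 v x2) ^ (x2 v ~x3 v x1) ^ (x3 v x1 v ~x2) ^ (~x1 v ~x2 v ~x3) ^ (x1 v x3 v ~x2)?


A Horn clause has at most one positive literal.
Clause 1: 2 positive lit(s) -> not Horn
Clause 2: 2 positive lit(s) -> not Horn
Clause 3: 2 positive lit(s) -> not Horn
Clause 4: 0 positive lit(s) -> Horn
Clause 5: 2 positive lit(s) -> not Horn
Total Horn clauses = 1.

1


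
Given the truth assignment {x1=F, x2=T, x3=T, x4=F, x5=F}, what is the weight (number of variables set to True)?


The weight is the number of variables assigned True.
True variables: x2, x3.
Weight = 2.

2


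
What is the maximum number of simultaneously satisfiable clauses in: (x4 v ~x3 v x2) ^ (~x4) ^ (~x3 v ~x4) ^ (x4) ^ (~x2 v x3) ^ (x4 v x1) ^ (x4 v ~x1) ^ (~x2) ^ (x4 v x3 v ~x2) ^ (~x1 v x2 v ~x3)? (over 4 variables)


Enumerate all 16 truth assignments.
For each, count how many of the 10 clauses are satisfied.
The formula is not fully satisfiable, so the maximum is below 10.
Maximum simultaneously satisfiable clauses = 9.

9


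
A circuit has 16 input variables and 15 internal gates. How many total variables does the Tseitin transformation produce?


The Tseitin transformation introduces one auxiliary variable per gate.
Total variables = inputs + gates = 16 + 15 = 31.

31


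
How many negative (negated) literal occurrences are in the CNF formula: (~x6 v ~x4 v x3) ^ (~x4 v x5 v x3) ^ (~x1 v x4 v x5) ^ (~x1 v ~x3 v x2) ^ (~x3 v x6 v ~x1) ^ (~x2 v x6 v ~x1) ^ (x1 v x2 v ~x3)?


Scan each clause for negated literals.
Clause 1: 2 negative; Clause 2: 1 negative; Clause 3: 1 negative; Clause 4: 2 negative; Clause 5: 2 negative; Clause 6: 2 negative; Clause 7: 1 negative.
Total negative literal occurrences = 11.

11


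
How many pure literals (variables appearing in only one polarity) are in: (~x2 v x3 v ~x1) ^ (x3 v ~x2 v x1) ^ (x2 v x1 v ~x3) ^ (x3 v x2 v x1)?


A pure literal appears in only one polarity across all clauses.
No pure literals found.
Count = 0.

0


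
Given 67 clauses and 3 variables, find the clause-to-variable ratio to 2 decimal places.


Clause-to-variable ratio = clauses / variables.
67 / 3 = 22.33.

22.33


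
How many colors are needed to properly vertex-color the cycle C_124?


A cycle on an even number of vertices is bipartite: alternate two colors around the cycle.
Since 124 is even, two colors suffice, and at least two are needed because the graph has edges.
Chromatic number = 2.

2


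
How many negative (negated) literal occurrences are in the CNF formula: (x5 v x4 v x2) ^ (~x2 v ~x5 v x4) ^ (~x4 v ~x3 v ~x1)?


Scan each clause for negated literals.
Clause 1: 0 negative; Clause 2: 2 negative; Clause 3: 3 negative.
Total negative literal occurrences = 5.

5


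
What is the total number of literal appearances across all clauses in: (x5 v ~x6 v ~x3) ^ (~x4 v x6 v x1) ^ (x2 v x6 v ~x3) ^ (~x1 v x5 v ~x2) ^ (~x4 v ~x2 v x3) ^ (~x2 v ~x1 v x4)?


Clause lengths: 3, 3, 3, 3, 3, 3.
Sum = 3 + 3 + 3 + 3 + 3 + 3 = 18.

18


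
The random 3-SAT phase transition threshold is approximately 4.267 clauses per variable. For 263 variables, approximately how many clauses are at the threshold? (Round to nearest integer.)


The 3-SAT phase transition occurs at approximately 4.267 clauses per variable.
m = 4.267 * 263 = 1122.221.
Rounded to nearest integer: 1122.

1122


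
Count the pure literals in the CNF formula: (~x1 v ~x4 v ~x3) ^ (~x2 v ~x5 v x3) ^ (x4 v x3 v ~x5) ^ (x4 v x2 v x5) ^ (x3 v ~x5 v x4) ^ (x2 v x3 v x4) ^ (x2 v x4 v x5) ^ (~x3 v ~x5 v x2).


A pure literal appears in only one polarity across all clauses.
Pure literals: x1 (negative only).
Count = 1.

1


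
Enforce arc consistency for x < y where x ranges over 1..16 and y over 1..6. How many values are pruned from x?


For the constraint x < y, x needs a supporting value in y's domain.
x can be at most 5 (one less than y's maximum).
Valid x values from domain: 5 out of 16.
Pruned = 16 - 5 = 11.

11


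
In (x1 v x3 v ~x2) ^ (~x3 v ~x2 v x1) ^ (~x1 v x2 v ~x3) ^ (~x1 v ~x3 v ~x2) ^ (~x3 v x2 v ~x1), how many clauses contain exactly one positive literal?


A definite clause has exactly one positive literal.
Clause 1: 2 positive -> not definite
Clause 2: 1 positive -> definite
Clause 3: 1 positive -> definite
Clause 4: 0 positive -> not definite
Clause 5: 1 positive -> definite
Definite clause count = 3.

3


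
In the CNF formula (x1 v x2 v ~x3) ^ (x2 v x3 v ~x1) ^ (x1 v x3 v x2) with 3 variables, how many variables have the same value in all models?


Find all satisfying assignments: 5 model(s).
Check which variables have the same value in every model.
No variable is fixed across all models.
Backbone size = 0.

0


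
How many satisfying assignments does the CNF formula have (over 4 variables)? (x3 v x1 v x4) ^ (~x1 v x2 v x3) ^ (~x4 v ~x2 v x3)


Enumerate all 16 truth assignments over 4 variables.
Test each against every clause.
Satisfying assignments found: 10.

10


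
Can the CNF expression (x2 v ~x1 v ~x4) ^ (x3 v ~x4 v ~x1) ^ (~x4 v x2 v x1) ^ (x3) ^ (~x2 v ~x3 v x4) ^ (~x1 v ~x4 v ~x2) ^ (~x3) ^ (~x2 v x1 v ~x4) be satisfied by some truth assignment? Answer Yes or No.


Check all 16 possible truth assignments.
Number of satisfying assignments found: 0.
The formula is unsatisfiable.

No


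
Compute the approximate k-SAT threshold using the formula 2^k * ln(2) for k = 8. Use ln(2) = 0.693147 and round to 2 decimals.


Using the asymptotic formula: threshold ~ 2^k * ln(2).
2^8 = 256.
256 * 0.693147 = 177.45.

177.45


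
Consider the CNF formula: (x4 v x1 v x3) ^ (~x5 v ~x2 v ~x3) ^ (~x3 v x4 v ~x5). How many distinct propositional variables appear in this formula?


Identify each distinct variable in the formula.
Variables found: x1, x2, x3, x4, x5.
Total distinct variables = 5.

5


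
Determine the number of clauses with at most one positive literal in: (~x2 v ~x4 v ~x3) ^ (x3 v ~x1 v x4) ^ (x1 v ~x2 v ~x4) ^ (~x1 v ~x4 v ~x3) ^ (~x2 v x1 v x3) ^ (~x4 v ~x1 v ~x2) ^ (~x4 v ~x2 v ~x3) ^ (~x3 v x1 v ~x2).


A Horn clause has at most one positive literal.
Clause 1: 0 positive lit(s) -> Horn
Clause 2: 2 positive lit(s) -> not Horn
Clause 3: 1 positive lit(s) -> Horn
Clause 4: 0 positive lit(s) -> Horn
Clause 5: 2 positive lit(s) -> not Horn
Clause 6: 0 positive lit(s) -> Horn
Clause 7: 0 positive lit(s) -> Horn
Clause 8: 1 positive lit(s) -> Horn
Total Horn clauses = 6.

6


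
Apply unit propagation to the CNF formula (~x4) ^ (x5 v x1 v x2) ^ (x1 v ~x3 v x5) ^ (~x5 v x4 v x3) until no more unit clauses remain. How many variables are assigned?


Unit propagation repeatedly assigns the literal in any unit clause, then simplifies.
Assignments in order: x4 = F.
No further unit clauses remain.
Total variables assigned = 1.

1


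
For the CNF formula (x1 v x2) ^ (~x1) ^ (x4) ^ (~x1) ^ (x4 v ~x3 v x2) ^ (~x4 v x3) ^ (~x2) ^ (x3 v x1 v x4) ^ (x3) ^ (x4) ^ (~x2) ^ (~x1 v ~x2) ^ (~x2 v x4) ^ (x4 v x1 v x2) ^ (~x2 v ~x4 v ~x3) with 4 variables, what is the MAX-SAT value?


Enumerate all 16 truth assignments.
For each, count how many of the 15 clauses are satisfied.
The formula is not fully satisfiable, so the maximum is below 15.
Maximum simultaneously satisfiable clauses = 14.

14


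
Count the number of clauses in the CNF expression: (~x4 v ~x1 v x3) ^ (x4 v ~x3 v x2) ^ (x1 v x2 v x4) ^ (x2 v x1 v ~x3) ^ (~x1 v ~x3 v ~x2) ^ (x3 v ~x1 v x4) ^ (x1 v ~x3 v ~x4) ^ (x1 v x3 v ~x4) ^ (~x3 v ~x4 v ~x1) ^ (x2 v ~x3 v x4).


Each group enclosed in parentheses joined by ^ is one clause.
Counting the conjuncts: 10 clauses.

10


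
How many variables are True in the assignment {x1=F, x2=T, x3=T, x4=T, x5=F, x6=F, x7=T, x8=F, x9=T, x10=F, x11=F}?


The weight is the number of variables assigned True.
True variables: x2, x3, x4, x7, x9.
Weight = 5.

5


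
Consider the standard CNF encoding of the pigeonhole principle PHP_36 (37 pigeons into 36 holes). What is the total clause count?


The PHP encoding has two parts:
1) At-least-one-hole clauses: 37 (one per pigeon, each with 36 literals).
2) At-most-one-pigeon-per-hole clauses: 36 holes * C(37,2) = 36 * 666 = 23976.
Total clauses = 37 + 23976 = 24013.

24013


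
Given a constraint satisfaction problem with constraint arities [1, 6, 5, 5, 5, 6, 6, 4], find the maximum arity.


The arities are: 1, 6, 5, 5, 5, 6, 6, 4.
Scan for the maximum value.
Maximum arity = 6.

6


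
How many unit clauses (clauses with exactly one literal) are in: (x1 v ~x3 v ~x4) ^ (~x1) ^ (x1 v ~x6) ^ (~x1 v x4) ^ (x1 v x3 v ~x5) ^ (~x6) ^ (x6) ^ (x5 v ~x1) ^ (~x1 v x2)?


A unit clause contains exactly one literal.
Unit clauses found: (~x1), (~x6), (x6).
Count = 3.

3


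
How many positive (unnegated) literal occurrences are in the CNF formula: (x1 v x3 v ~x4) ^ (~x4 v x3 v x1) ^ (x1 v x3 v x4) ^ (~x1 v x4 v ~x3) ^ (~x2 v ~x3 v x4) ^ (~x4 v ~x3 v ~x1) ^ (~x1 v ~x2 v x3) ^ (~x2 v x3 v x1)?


Scan each clause for unnegated literals.
Clause 1: 2 positive; Clause 2: 2 positive; Clause 3: 3 positive; Clause 4: 1 positive; Clause 5: 1 positive; Clause 6: 0 positive; Clause 7: 1 positive; Clause 8: 2 positive.
Total positive literal occurrences = 12.

12


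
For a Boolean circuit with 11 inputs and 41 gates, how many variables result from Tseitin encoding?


The Tseitin transformation introduces one auxiliary variable per gate.
Total variables = inputs + gates = 11 + 41 = 52.

52


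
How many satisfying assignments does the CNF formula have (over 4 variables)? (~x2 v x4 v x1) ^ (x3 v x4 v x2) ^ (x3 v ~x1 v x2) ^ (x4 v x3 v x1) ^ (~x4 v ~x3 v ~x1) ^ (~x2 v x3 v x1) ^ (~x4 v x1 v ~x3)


Enumerate all 16 truth assignments over 4 variables.
Test each against every clause.
Satisfying assignments found: 6.

6


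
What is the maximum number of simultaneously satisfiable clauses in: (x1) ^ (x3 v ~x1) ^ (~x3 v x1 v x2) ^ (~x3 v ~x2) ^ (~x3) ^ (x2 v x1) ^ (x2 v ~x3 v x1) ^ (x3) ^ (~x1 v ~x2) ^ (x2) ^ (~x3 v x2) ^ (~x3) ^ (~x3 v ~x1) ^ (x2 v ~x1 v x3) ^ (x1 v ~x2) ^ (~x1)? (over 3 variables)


Enumerate all 8 truth assignments.
For each, count how many of the 16 clauses are satisfied.
The formula is not fully satisfiable, so the maximum is below 16.
Maximum simultaneously satisfiable clauses = 13.

13


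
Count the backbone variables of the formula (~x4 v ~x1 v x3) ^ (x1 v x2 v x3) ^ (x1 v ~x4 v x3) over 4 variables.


Find all satisfying assignments: 11 model(s).
Check which variables have the same value in every model.
No variable is fixed across all models.
Backbone size = 0.

0


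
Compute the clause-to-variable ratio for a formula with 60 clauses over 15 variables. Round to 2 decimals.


Clause-to-variable ratio = clauses / variables.
60 / 15 = 4.0.

4.0
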